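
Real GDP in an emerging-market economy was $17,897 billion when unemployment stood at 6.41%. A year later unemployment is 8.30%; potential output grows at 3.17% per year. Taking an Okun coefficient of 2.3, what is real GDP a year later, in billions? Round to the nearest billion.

Δu = 8.3 - 6.41 = 1.89 points.
Okun's law (growth form): g_Y = g_Y* - β × Δu = 3.17 - 2.3 × (1.89) = 3.17 - 4.347 = -1.177%.
Real GDP in the next year = 17897 × (1 - 1.177/100) = 17897 × 0.98823 ≈ 17686 billion.

$17,686 billion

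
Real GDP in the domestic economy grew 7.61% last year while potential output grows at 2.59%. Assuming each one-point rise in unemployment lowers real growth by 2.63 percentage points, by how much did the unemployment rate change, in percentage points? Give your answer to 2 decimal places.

-1.91 percentage points

Growth-rate Okun's law: g_Y = g_Y* - β × Δu, so Δu = (g_Y* - g_Y)/β.
Δu = (2.59 - 7.61)/2.63 = -5.02/2.63 = -1.91 percentage points.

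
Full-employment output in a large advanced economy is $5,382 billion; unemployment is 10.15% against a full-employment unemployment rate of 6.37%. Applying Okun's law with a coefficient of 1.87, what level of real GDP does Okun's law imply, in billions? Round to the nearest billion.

$5,002 billion

Unemployment gap = 10.15 - 6.37 = 3.78 points, so the output gap is -1.87 × 3.78 = -7.0686%.
Actual GDP = 5382 × (1 - 7.0686/100) = 5382 × 0.929314 ≈ 5002 billion.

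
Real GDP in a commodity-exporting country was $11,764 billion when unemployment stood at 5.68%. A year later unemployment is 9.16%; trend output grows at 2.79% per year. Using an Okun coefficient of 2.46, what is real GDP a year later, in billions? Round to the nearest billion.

Δu = 9.16 - 5.68 = 3.48 points.
Okun's law (growth form): g_Y = g_Y* - β × Δu = 2.79 - 2.46 × (3.48) = 2.79 - 8.5608 = -5.7708%.
Real GDP in the next year = 11764 × (1 - 5.7708/100) = 11764 × 0.942292 ≈ 11085 billion.

$11,085 billion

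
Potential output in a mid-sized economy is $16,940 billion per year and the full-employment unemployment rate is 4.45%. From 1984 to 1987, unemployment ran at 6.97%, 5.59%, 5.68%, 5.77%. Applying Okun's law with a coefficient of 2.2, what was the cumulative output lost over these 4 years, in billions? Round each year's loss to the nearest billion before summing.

Year 1984: gap = -2.2 × (6.97 - 4.45) = -5.544%, loss ≈ 16940 × 5.544/100 ≈ 939.
Year 1985: gap = -2.2 × (5.59 - 4.45) = -2.508%, loss ≈ 16940 × 2.508/100 ≈ 425.
Year 1986: gap = -2.2 × (5.68 - 4.45) = -2.706%, loss ≈ 16940 × 2.706/100 ≈ 458.
Year 1987: gap = -2.2 × (5.77 - 4.45) = -2.904%, loss ≈ 16940 × 2.904/100 ≈ 492.
Total lost output = 939 + 425 + 458 + 492 = 2314 billion.

$2,314 billion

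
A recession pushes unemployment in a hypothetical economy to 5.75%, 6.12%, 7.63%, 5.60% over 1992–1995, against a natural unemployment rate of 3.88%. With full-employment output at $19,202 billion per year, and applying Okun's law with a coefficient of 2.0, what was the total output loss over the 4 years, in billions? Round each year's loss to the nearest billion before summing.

Year 1992: gap = -2.0 × (5.75 - 3.88) = -3.74%, loss ≈ 19202 × 3.74/100 ≈ 718.
Year 1993: gap = -2.0 × (6.12 - 3.88) = -4.48%, loss ≈ 19202 × 4.48/100 ≈ 860.
Year 1994: gap = -2.0 × (7.63 - 3.88) = -7.5%, loss ≈ 19202 × 7.5/100 ≈ 1440.
Year 1995: gap = -2.0 × (5.6 - 3.88) = -3.44%, loss ≈ 19202 × 3.44/100 ≈ 661.
Total lost output = 718 + 860 + 1440 + 661 = 3679 billion.

$3,679 billion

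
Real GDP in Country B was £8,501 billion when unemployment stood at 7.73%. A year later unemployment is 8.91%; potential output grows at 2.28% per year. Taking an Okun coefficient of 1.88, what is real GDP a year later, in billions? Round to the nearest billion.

£8,506 billion

Δu = 8.91 - 7.73 = 1.18 points.
Okun's law (growth form): g_Y = g_Y* - β × Δu = 2.28 - 1.88 × (1.18) = 2.28 - 2.2184 = 0.0616%.
Real GDP in the next year = 8501 × (1 + 0.0616/100) = 8501 × 1.000616 ≈ 8506 billion.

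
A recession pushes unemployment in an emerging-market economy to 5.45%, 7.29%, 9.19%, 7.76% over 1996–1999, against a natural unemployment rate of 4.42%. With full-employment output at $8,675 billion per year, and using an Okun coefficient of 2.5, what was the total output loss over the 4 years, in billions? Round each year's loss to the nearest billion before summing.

$2,603 billion

Year 1996: gap = -2.5 × (5.45 - 4.42) = -2.575%, loss ≈ 8675 × 2.575/100 ≈ 223.
Year 1997: gap = -2.5 × (7.29 - 4.42) = -7.175%, loss ≈ 8675 × 7.175/100 ≈ 622.
Year 1998: gap = -2.5 × (9.19 - 4.42) = -11.925%, loss ≈ 8675 × 11.925/100 ≈ 1034.
Year 1999: gap = -2.5 × (7.76 - 4.42) = -8.35%, loss ≈ 8675 × 8.35/100 ≈ 724.
Total lost output = 223 + 622 + 1034 + 724 = 2603 billion.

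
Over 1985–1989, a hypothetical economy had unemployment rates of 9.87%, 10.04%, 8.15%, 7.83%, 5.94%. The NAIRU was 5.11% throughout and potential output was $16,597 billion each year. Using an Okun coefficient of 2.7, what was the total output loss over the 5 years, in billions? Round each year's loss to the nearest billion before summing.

Year 1985: gap = -2.7 × (9.87 - 5.11) = -12.852%, loss ≈ 16597 × 12.852/100 ≈ 2133.
Year 1986: gap = -2.7 × (10.04 - 5.11) = -13.311%, loss ≈ 16597 × 13.311/100 ≈ 2209.
Year 1987: gap = -2.7 × (8.15 - 5.11) = -8.208%, loss ≈ 16597 × 8.208/100 ≈ 1362.
Year 1988: gap = -2.7 × (7.83 - 5.11) = -7.344%, loss ≈ 16597 × 7.344/100 ≈ 1219.
Year 1989: gap = -2.7 × (5.94 - 5.11) = -2.241%, loss ≈ 16597 × 2.241/100 ≈ 372.
Total lost output = 2133 + 2209 + 1362 + 1219 + 372 = 7295 billion.

$7,295 billion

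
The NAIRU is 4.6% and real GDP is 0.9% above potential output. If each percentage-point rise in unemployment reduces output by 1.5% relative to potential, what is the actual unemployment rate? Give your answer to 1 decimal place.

4.0%

From Okun's law, u - u* = -(output gap)/β = -(0.9)/1.5 = -0.6 points.
So u = 4.6 - 0.6 = 4.0%.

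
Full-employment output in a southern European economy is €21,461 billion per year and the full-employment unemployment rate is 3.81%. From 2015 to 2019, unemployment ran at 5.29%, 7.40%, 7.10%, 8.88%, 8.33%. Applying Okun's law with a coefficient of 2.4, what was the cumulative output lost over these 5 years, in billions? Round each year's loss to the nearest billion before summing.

€9,245 billion

Year 2015: gap = -2.4 × (5.29 - 3.81) = -3.552%, loss ≈ 21461 × 3.552/100 ≈ 762.
Year 2016: gap = -2.4 × (7.4 - 3.81) = -8.616%, loss ≈ 21461 × 8.616/100 ≈ 1849.
Year 2017: gap = -2.4 × (7.1 - 3.81) = -7.896%, loss ≈ 21461 × 7.896/100 ≈ 1695.
Year 2018: gap = -2.4 × (8.88 - 3.81) = -12.168%, loss ≈ 21461 × 12.168/100 ≈ 2611.
Year 2019: gap = -2.4 × (8.33 - 3.81) = -10.848%, loss ≈ 21461 × 10.848/100 ≈ 2328.
Total lost output = 762 + 1849 + 1695 + 2611 + 2328 = 9245 billion.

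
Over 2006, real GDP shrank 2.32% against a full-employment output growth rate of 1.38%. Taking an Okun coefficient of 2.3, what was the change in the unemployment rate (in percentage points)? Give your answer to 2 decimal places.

Growth-rate Okun's law: g_Y = g_Y* - β × Δu, so Δu = (g_Y* - g_Y)/β.
Δu = (1.38 + 2.32)/2.3 = 3.7/2.3 = 1.61 percentage points.

1.61 percentage points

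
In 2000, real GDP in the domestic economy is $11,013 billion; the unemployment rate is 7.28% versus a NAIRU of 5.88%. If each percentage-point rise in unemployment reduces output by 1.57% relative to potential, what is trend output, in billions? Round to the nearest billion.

$11,261 billion

Unemployment gap = 7.28 - 5.88 = 1.4 points, so output gap = -1.57 × 1.4 = -2.198%.
Since Y = Y* × (1 + gap/100), Y* = 11013/0.97802 ≈ 11261 billion.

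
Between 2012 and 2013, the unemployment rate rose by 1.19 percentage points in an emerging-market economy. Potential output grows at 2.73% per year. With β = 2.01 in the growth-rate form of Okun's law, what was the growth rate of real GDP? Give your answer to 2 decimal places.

0.34%

Growth-rate Okun's law: g_Y = g_Y* - β × Δu.
g_Y = 2.73 - 2.01 × (1.19) = 2.73 - 2.3919 = 0.3381%, i.e. 0.34% to 2 d.p.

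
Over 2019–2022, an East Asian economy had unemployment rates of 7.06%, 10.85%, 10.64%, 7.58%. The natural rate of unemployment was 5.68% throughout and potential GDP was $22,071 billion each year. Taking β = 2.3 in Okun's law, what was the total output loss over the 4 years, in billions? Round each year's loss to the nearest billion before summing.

$6,808 billion

Year 2019: gap = -2.3 × (7.06 - 5.68) = -3.174%, loss ≈ 22071 × 3.174/100 ≈ 701.
Year 2020: gap = -2.3 × (10.85 - 5.68) = -11.891%, loss ≈ 22071 × 11.891/100 ≈ 2624.
Year 2021: gap = -2.3 × (10.64 - 5.68) = -11.408%, loss ≈ 22071 × 11.408/100 ≈ 2518.
Year 2022: gap = -2.3 × (7.58 - 5.68) = -4.37%, loss ≈ 22071 × 4.37/100 ≈ 965.
Total lost output = 701 + 2624 + 2518 + 965 = 6808 billion.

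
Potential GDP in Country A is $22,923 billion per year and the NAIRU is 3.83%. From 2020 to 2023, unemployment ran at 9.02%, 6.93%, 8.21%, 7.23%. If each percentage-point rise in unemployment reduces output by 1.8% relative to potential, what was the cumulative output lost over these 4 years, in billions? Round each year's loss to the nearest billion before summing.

Year 2020: gap = -1.8 × (9.02 - 3.83) = -9.342%, loss ≈ 22923 × 9.342/100 ≈ 2141.
Year 2021: gap = -1.8 × (6.93 - 3.83) = -5.58%, loss ≈ 22923 × 5.58/100 ≈ 1279.
Year 2022: gap = -1.8 × (8.21 - 3.83) = -7.884%, loss ≈ 22923 × 7.884/100 ≈ 1807.
Year 2023: gap = -1.8 × (7.23 - 3.83) = -6.12%, loss ≈ 22923 × 6.12/100 ≈ 1403.
Total lost output = 2141 + 1279 + 1807 + 1403 = 6630 billion.

$6,630 billion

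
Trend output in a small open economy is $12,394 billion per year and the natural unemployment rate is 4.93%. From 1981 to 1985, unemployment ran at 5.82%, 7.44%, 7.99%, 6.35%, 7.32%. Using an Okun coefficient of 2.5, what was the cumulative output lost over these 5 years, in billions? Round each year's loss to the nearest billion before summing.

$3,183 billion

Year 1981: gap = -2.5 × (5.82 - 4.93) = -2.225%, loss ≈ 12394 × 2.225/100 ≈ 276.
Year 1982: gap = -2.5 × (7.44 - 4.93) = -6.275%, loss ≈ 12394 × 6.275/100 ≈ 778.
Year 1983: gap = -2.5 × (7.99 - 4.93) = -7.65%, loss ≈ 12394 × 7.65/100 ≈ 948.
Year 1984: gap = -2.5 × (6.35 - 4.93) = -3.55%, loss ≈ 12394 × 3.55/100 ≈ 440.
Year 1985: gap = -2.5 × (7.32 - 4.93) = -5.975%, loss ≈ 12394 × 5.975/100 ≈ 741.
Total lost output = 276 + 778 + 948 + 440 + 741 = 3183 billion.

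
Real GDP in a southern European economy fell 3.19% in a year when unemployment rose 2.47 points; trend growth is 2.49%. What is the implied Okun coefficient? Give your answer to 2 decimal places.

β ≈ 2.30

Growth form: g_Y = g_Y* - β × Δu, so β = (g_Y* - g_Y)/Δu.
β = (2.49 + 3.19)/2.47 = 5.68/2.47 = 2.30.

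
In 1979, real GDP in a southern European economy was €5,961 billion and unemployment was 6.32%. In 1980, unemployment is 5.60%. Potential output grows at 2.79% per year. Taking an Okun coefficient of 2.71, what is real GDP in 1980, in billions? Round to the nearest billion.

€6,244 billion

Δu = 5.6 - 6.32 = -0.72 points.
Okun's law (growth form): g_Y = g_Y* - β × Δu = 2.79 - 2.71 × (-0.72) = 2.79 + 1.9512 = 4.7412%.
Real GDP in the next year = 5961 × (1 + 4.7412/100) = 5961 × 1.047412 ≈ 6244 billion.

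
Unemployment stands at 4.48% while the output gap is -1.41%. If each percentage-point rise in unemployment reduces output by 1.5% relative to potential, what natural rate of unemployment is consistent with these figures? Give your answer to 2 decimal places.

3.54%

From Okun's law, u - u* = -(output gap)/β = -(-1.41)/1.5 = 0.94 points.
So u* = 4.48 - 0.94 = 3.54%.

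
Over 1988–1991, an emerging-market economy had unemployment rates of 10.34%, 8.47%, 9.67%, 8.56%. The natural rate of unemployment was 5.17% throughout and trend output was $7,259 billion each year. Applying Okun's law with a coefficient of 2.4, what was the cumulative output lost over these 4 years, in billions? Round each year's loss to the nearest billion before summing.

$2,851 billion

Year 1988: gap = -2.4 × (10.34 - 5.17) = -12.408%, loss ≈ 7259 × 12.408/100 ≈ 901.
Year 1989: gap = -2.4 × (8.47 - 5.17) = -7.92%, loss ≈ 7259 × 7.92/100 ≈ 575.
Year 1990: gap = -2.4 × (9.67 - 5.17) = -10.8%, loss ≈ 7259 × 10.8/100 ≈ 784.
Year 1991: gap = -2.4 × (8.56 - 5.17) = -8.136%, loss ≈ 7259 × 8.136/100 ≈ 591.
Total lost output = 901 + 575 + 784 + 591 = 2851 billion.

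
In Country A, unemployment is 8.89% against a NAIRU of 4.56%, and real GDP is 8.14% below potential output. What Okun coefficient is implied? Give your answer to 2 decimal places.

Okun's law: output gap = -β × (u - u*).
-8.14 = -β × (8.89 - 4.56) = -β × 4.33, so β = 8.14/4.33 = 1.88.

β ≈ 1.88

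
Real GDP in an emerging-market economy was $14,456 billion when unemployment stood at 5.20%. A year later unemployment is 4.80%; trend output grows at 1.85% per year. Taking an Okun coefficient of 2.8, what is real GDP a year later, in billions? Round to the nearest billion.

Δu = 4.8 - 5.2 = -0.4 points.
Okun's law (growth form): g_Y = g_Y* - β × Δu = 1.85 - 2.8 × (-0.40) = 1.85 + 1.12 = 2.97%.
Real GDP in the next year = 14456 × (1 + 2.97/100) = 14456 × 1.0297 ≈ 14885 billion.

$14,885 billion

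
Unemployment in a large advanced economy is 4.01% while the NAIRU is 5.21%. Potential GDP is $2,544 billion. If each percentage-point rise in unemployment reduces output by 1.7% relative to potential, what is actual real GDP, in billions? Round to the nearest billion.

Unemployment gap = 4.01 - 5.21 = -1.2 points, so the output gap is -1.7 × (-1.2) = 2.04%.
Actual GDP = 2544 × (1 + 2.04/100) = 2544 × 1.0204 ≈ 2596 billion.

$2,596 billion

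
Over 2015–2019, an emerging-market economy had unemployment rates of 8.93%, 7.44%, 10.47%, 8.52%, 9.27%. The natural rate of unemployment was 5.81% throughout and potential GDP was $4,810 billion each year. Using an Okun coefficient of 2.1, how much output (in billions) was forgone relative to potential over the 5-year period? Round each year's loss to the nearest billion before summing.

$1,574 billion

Year 2015: gap = -2.1 × (8.93 - 5.81) = -6.552%, loss ≈ 4810 × 6.552/100 ≈ 315.
Year 2016: gap = -2.1 × (7.44 - 5.81) = -3.423%, loss ≈ 4810 × 3.423/100 ≈ 165.
Year 2017: gap = -2.1 × (10.47 - 5.81) = -9.786%, loss ≈ 4810 × 9.786/100 ≈ 471.
Year 2018: gap = -2.1 × (8.52 - 5.81) = -5.691%, loss ≈ 4810 × 5.691/100 ≈ 274.
Year 2019: gap = -2.1 × (9.27 - 5.81) = -7.266%, loss ≈ 4810 × 7.266/100 ≈ 349.
Total lost output = 315 + 165 + 471 + 274 + 349 = 1574 billion.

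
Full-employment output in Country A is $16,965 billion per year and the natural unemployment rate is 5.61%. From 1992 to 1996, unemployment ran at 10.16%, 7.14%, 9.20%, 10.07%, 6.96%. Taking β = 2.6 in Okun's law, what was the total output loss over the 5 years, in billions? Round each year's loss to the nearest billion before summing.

$6,828 billion

Year 1992: gap = -2.6 × (10.16 - 5.61) = -11.83%, loss ≈ 16965 × 11.83/100 ≈ 2007.
Year 1993: gap = -2.6 × (7.14 - 5.61) = -3.978%, loss ≈ 16965 × 3.978/100 ≈ 675.
Year 1994: gap = -2.6 × (9.2 - 5.61) = -9.334%, loss ≈ 16965 × 9.334/100 ≈ 1584.
Year 1995: gap = -2.6 × (10.07 - 5.61) = -11.596%, loss ≈ 16965 × 11.596/100 ≈ 1967.
Year 1996: gap = -2.6 × (6.96 - 5.61) = -3.51%, loss ≈ 16965 × 3.51/100 ≈ 595.
Total lost output = 2007 + 675 + 1584 + 1967 + 595 = 6828 billion.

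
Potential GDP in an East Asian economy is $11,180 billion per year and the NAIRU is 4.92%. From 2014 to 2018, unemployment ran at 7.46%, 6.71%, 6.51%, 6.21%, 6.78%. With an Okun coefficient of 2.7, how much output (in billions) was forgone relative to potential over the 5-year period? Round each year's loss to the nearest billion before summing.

$2,737 billion

Year 2014: gap = -2.7 × (7.46 - 4.92) = -6.858%, loss ≈ 11180 × 6.858/100 ≈ 767.
Year 2015: gap = -2.7 × (6.71 - 4.92) = -4.833%, loss ≈ 11180 × 4.833/100 ≈ 540.
Year 2016: gap = -2.7 × (6.51 - 4.92) = -4.293%, loss ≈ 11180 × 4.293/100 ≈ 480.
Year 2017: gap = -2.7 × (6.21 - 4.92) = -3.483%, loss ≈ 11180 × 3.483/100 ≈ 389.
Year 2018: gap = -2.7 × (6.78 - 4.92) = -5.022%, loss ≈ 11180 × 5.022/100 ≈ 561.
Total lost output = 767 + 540 + 480 + 389 + 561 = 2737 billion.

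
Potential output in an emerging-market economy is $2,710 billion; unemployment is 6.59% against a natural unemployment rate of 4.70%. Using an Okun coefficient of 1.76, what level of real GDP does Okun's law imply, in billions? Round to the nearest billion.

$2,620 billion

Unemployment gap = 6.59 - 4.7 = 1.89 points, so the output gap is -1.76 × 1.89 = -3.3264%.
Actual GDP = 2710 × (1 - 3.3264/100) = 2710 × 0.966736 ≈ 2620 billion.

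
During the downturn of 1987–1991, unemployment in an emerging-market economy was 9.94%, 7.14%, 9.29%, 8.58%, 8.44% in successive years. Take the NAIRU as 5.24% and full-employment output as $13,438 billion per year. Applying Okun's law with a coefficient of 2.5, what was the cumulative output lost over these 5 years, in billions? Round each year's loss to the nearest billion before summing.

Year 1987: gap = -2.5 × (9.94 - 5.24) = -11.75%, loss ≈ 13438 × 11.75/100 ≈ 1579.
Year 1988: gap = -2.5 × (7.14 - 5.24) = -4.75%, loss ≈ 13438 × 4.75/100 ≈ 638.
Year 1989: gap = -2.5 × (9.29 - 5.24) = -10.125%, loss ≈ 13438 × 10.125/100 ≈ 1361.
Year 1990: gap = -2.5 × (8.58 - 5.24) = -8.35%, loss ≈ 13438 × 8.35/100 ≈ 1122.
Year 1991: gap = -2.5 × (8.44 - 5.24) = -8%, loss ≈ 13438 × 8/100 ≈ 1075.
Total lost output = 1579 + 638 + 1361 + 1122 + 1075 = 5775 billion.

$5,775 billion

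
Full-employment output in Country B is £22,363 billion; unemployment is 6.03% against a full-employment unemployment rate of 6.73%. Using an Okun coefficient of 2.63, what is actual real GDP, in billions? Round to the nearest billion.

£22,775 billion

Unemployment gap = 6.03 - 6.73 = -0.7 points, so the output gap is -2.63 × (-0.7) = 1.841%.
Actual GDP = 22363 × (1 + 1.841/100) = 22363 × 1.01841 ≈ 22775 billion.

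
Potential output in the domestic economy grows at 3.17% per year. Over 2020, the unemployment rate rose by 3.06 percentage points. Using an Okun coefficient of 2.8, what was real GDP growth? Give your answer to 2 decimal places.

Growth-rate Okun's law: g_Y = g_Y* - β × Δu.
g_Y = 3.17 - 2.8 × (3.06) = 3.17 - 8.568 = -5.398%, i.e. -5.40% to 2 d.p.

-5.40%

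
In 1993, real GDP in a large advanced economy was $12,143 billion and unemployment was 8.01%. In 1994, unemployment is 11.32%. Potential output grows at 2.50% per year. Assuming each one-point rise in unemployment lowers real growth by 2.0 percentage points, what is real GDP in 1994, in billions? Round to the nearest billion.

Δu = 11.32 - 8.01 = 3.31 points.
Okun's law (growth form): g_Y = g_Y* - β × Δu = 2.50 - 2.0 × (3.31) = 2.5 - 6.62 = -4.12%.
Real GDP in the next year = 12143 × (1 - 4.12/100) = 12143 × 0.9588 ≈ 11643 billion.

$11,643 billion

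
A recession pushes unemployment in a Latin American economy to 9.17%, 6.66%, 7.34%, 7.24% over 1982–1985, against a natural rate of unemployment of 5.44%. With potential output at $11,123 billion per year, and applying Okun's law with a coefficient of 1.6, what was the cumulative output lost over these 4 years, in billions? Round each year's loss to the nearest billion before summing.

Year 1982: gap = -1.6 × (9.17 - 5.44) = -5.968%, loss ≈ 11123 × 5.968/100 ≈ 664.
Year 1983: gap = -1.6 × (6.66 - 5.44) = -1.952%, loss ≈ 11123 × 1.952/100 ≈ 217.
Year 1984: gap = -1.6 × (7.34 - 5.44) = -3.04%, loss ≈ 11123 × 3.04/100 ≈ 338.
Year 1985: gap = -1.6 × (7.24 - 5.44) = -2.88%, loss ≈ 11123 × 2.88/100 ≈ 320.
Total lost output = 664 + 217 + 338 + 320 = 1539 billion.

$1,539 billion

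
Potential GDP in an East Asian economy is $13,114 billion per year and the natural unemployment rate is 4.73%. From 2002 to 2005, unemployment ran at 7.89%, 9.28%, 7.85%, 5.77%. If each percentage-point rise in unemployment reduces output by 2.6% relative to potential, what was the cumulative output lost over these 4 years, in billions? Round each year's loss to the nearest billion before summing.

$4,047 billion

Year 2002: gap = -2.6 × (7.89 - 4.73) = -8.216%, loss ≈ 13114 × 8.216/100 ≈ 1077.
Year 2003: gap = -2.6 × (9.28 - 4.73) = -11.83%, loss ≈ 13114 × 11.83/100 ≈ 1551.
Year 2004: gap = -2.6 × (7.85 - 4.73) = -8.112%, loss ≈ 13114 × 8.112/100 ≈ 1064.
Year 2005: gap = -2.6 × (5.77 - 4.73) = -2.704%, loss ≈ 13114 × 2.704/100 ≈ 355.
Total lost output = 1077 + 1551 + 1064 + 355 = 4047 billion.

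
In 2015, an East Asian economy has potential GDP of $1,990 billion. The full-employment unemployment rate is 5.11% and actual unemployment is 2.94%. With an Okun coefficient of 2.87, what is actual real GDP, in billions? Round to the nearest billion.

Unemployment gap = 2.94 - 5.11 = -2.17 points, so the output gap is -2.87 × (-2.17) = 6.2279%.
Actual GDP = 1990 × (1 + 6.2279/100) = 1990 × 1.062279 ≈ 2114 billion.

$2,114 billion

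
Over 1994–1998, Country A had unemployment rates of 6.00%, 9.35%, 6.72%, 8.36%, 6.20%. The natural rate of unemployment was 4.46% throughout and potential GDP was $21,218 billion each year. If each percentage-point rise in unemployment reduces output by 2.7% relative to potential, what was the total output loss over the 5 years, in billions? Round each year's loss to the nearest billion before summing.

$8,209 billion

Year 1994: gap = -2.7 × (6 - 4.46) = -4.158%, loss ≈ 21218 × 4.158/100 ≈ 882.
Year 1995: gap = -2.7 × (9.35 - 4.46) = -13.203%, loss ≈ 21218 × 13.203/100 ≈ 2801.
Year 1996: gap = -2.7 × (6.72 - 4.46) = -6.102%, loss ≈ 21218 × 6.102/100 ≈ 1295.
Year 1997: gap = -2.7 × (8.36 - 4.46) = -10.53%, loss ≈ 21218 × 10.53/100 ≈ 2234.
Year 1998: gap = -2.7 × (6.2 - 4.46) = -4.698%, loss ≈ 21218 × 4.698/100 ≈ 997.
Total lost output = 882 + 2801 + 1295 + 2234 + 997 = 8209 billion.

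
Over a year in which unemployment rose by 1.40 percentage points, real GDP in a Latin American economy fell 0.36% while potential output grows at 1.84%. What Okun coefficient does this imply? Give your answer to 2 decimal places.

β ≈ 1.57

Growth form: g_Y = g_Y* - β × Δu, so β = (g_Y* - g_Y)/Δu.
β = (1.84 + 0.36)/1.40 = 2.2/1.40 = 1.57.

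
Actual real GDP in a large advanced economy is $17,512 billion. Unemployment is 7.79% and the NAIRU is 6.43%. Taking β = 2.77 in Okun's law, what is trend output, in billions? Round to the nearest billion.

Unemployment gap = 7.79 - 6.43 = 1.36 points, so output gap = -2.77 × 1.36 = -3.7672%.
Since Y = Y* × (1 + gap/100), Y* = 17512/0.962328 ≈ 18198 billion.

$18,198 billion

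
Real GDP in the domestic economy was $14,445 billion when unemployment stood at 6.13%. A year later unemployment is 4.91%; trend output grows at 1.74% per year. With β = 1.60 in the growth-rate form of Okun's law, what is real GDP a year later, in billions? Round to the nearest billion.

Δu = 4.91 - 6.13 = -1.22 points.
Okun's law (growth form): g_Y = g_Y* - β × Δu = 1.74 - 1.60 × (-1.22) = 1.74 + 1.952 = 3.692%.
Real GDP in the next year = 14445 × (1 + 3.692/100) = 14445 × 1.03692 ≈ 14978 billion.

$14,978 billion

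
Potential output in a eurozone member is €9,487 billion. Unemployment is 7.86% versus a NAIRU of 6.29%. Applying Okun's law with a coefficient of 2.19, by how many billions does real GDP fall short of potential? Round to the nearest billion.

Output gap = -2.19 × (7.86 - 6.29) = -2.19 × 1.57 = -3.4383%.
Actual GDP ≈ 9487 × 0.965617 ≈ 9161 billion, so the shortfall is 9487 - 9161 = 326 billion.

€326 billion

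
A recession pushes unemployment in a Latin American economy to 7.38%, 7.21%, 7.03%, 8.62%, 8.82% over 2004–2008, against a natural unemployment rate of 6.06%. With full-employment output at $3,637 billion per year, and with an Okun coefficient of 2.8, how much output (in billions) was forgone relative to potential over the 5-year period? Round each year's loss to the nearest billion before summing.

$892 billion

Year 2004: gap = -2.8 × (7.38 - 6.06) = -3.696%, loss ≈ 3637 × 3.696/100 ≈ 134.
Year 2005: gap = -2.8 × (7.21 - 6.06) = -3.22%, loss ≈ 3637 × 3.22/100 ≈ 117.
Year 2006: gap = -2.8 × (7.03 - 6.06) = -2.716%, loss ≈ 3637 × 2.716/100 ≈ 99.
Year 2007: gap = -2.8 × (8.62 - 6.06) = -7.168%, loss ≈ 3637 × 7.168/100 ≈ 261.
Year 2008: gap = -2.8 × (8.82 - 6.06) = -7.728%, loss ≈ 3637 × 7.728/100 ≈ 281.
Total lost output = 134 + 117 + 99 + 261 + 281 = 892 billion.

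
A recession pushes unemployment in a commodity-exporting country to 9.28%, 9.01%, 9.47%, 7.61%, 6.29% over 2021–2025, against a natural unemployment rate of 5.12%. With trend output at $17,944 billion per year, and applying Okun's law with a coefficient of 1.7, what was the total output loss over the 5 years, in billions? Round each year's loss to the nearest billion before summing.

Year 2021: gap = -1.7 × (9.28 - 5.12) = -7.072%, loss ≈ 17944 × 7.072/100 ≈ 1269.
Year 2022: gap = -1.7 × (9.01 - 5.12) = -6.613%, loss ≈ 17944 × 6.613/100 ≈ 1187.
Year 2023: gap = -1.7 × (9.47 - 5.12) = -7.395%, loss ≈ 17944 × 7.395/100 ≈ 1327.
Year 2024: gap = -1.7 × (7.61 - 5.12) = -4.233%, loss ≈ 17944 × 4.233/100 ≈ 760.
Year 2025: gap = -1.7 × (6.29 - 5.12) = -1.989%, loss ≈ 17944 × 1.989/100 ≈ 357.
Total lost output = 1269 + 1187 + 1327 + 760 + 357 = 4900 billion.

$4,900 billion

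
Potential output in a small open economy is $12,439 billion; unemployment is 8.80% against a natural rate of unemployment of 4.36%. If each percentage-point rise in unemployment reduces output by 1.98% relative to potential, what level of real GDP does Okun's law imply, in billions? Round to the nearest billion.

Unemployment gap = 8.8 - 4.36 = 4.44 points, so the output gap is -1.98 × 4.44 = -8.7912%.
Actual GDP = 12439 × (1 - 8.7912/100) = 12439 × 0.912088 ≈ 11345 billion.

$11,345 billion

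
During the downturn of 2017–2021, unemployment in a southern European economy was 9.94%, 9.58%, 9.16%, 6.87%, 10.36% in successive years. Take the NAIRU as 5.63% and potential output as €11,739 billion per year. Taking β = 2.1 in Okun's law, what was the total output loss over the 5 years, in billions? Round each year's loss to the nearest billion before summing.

Year 2017: gap = -2.1 × (9.94 - 5.63) = -9.051%, loss ≈ 11739 × 9.051/100 ≈ 1062.
Year 2018: gap = -2.1 × (9.58 - 5.63) = -8.295%, loss ≈ 11739 × 8.295/100 ≈ 974.
Year 2019: gap = -2.1 × (9.16 - 5.63) = -7.413%, loss ≈ 11739 × 7.413/100 ≈ 870.
Year 2020: gap = -2.1 × (6.87 - 5.63) = -2.604%, loss ≈ 11739 × 2.604/100 ≈ 306.
Year 2021: gap = -2.1 × (10.36 - 5.63) = -9.933%, loss ≈ 11739 × 9.933/100 ≈ 1166.
Total lost output = 1062 + 974 + 870 + 306 + 1166 = 4378 billion.

€4,378 billion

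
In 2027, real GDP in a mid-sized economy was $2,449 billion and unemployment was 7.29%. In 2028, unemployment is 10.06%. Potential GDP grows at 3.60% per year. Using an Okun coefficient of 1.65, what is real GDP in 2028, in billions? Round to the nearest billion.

Δu = 10.06 - 7.29 = 2.77 points.
Okun's law (growth form): g_Y = g_Y* - β × Δu = 3.60 - 1.65 × (2.77) = 3.6 - 4.5705 = -0.9705%.
Real GDP in the next year = 2449 × (1 - 0.9705/100) = 2449 × 0.990295 ≈ 2425 billion.

$2,425 billion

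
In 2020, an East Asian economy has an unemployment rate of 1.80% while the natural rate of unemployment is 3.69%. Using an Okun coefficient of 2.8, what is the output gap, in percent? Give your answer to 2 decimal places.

5.29%

The unemployment gap is 1.8 - 3.69 = -1.89 percentage points.
Okun's law gives an output gap of -2.8 × (-1.89) = 5.292%, i.e. 5.29% above potential.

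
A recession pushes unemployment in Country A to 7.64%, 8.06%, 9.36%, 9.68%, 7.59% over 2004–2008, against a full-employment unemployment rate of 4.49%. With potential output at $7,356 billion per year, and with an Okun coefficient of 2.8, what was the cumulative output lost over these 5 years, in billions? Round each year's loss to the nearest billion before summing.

$4,095 billion

Year 2004: gap = -2.8 × (7.64 - 4.49) = -8.82%, loss ≈ 7356 × 8.82/100 ≈ 649.
Year 2005: gap = -2.8 × (8.06 - 4.49) = -9.996%, loss ≈ 7356 × 9.996/100 ≈ 735.
Year 2006: gap = -2.8 × (9.36 - 4.49) = -13.636%, loss ≈ 7356 × 13.636/100 ≈ 1003.
Year 2007: gap = -2.8 × (9.68 - 4.49) = -14.532%, loss ≈ 7356 × 14.532/100 ≈ 1069.
Year 2008: gap = -2.8 × (7.59 - 4.49) = -8.68%, loss ≈ 7356 × 8.68/100 ≈ 639.
Total lost output = 649 + 735 + 1003 + 1069 + 639 = 4095 billion.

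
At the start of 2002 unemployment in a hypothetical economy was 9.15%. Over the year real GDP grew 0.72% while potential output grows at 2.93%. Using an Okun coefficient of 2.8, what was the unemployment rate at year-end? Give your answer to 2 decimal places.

Growth-rate Okun's law: g_Y = g_Y* - β × Δu, so Δu = (g_Y* - g_Y)/β.
Δu = (2.93 - 0.72)/2.8 = 2.21/2.8 = 0.79 percentage points.
Year-end unemployment = 9.15 + 0.79 = 9.94%.

9.94%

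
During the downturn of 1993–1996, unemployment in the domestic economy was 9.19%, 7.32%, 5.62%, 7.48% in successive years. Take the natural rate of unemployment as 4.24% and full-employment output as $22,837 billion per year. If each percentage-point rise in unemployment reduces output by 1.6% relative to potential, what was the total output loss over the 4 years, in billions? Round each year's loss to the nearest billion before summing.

$4,622 billion

Year 1993: gap = -1.6 × (9.19 - 4.24) = -7.92%, loss ≈ 22837 × 7.92/100 ≈ 1809.
Year 1994: gap = -1.6 × (7.32 - 4.24) = -4.928%, loss ≈ 22837 × 4.928/100 ≈ 1125.
Year 1995: gap = -1.6 × (5.62 - 4.24) = -2.208%, loss ≈ 22837 × 2.208/100 ≈ 504.
Year 1996: gap = -1.6 × (7.48 - 4.24) = -5.184%, loss ≈ 22837 × 5.184/100 ≈ 1184.
Total lost output = 1809 + 1125 + 504 + 1184 = 4622 billion.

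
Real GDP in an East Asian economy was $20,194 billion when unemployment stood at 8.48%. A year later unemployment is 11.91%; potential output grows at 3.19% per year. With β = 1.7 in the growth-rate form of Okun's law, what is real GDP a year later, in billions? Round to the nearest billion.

$19,661 billion

Δu = 11.91 - 8.48 = 3.43 points.
Okun's law (growth form): g_Y = g_Y* - β × Δu = 3.19 - 1.7 × (3.43) = 3.19 - 5.831 = -2.641%.
Real GDP in the next year = 20194 × (1 - 2.641/100) = 20194 × 0.97359 ≈ 19661 billion.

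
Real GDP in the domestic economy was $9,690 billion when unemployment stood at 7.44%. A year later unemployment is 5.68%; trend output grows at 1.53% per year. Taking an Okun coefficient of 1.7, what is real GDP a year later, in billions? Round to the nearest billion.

$10,128 billion

Δu = 5.68 - 7.44 = -1.76 points.
Okun's law (growth form): g_Y = g_Y* - β × Δu = 1.53 - 1.7 × (-1.76) = 1.53 + 2.992 = 4.522%.
Real GDP in the next year = 9690 × (1 + 4.522/100) = 9690 × 1.04522 ≈ 10128 billion.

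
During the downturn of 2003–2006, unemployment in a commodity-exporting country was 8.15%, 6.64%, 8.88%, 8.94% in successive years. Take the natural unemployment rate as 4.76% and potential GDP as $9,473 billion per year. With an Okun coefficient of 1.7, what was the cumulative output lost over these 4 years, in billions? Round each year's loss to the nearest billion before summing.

$2,185 billion

Year 2003: gap = -1.7 × (8.15 - 4.76) = -5.763%, loss ≈ 9473 × 5.763/100 ≈ 546.
Year 2004: gap = -1.7 × (6.64 - 4.76) = -3.196%, loss ≈ 9473 × 3.196/100 ≈ 303.
Year 2005: gap = -1.7 × (8.88 - 4.76) = -7.004%, loss ≈ 9473 × 7.004/100 ≈ 663.
Year 2006: gap = -1.7 × (8.94 - 4.76) = -7.106%, loss ≈ 9473 × 7.106/100 ≈ 673.
Total lost output = 546 + 303 + 663 + 673 = 2185 billion.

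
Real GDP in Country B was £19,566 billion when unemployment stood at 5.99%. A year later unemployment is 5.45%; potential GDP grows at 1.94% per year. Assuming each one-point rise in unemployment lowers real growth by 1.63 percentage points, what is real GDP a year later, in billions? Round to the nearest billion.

Δu = 5.45 - 5.99 = -0.54 points.
Okun's law (growth form): g_Y = g_Y* - β × Δu = 1.94 - 1.63 × (-0.54) = 1.94 + 0.8802 = 2.8202%.
Real GDP in the next year = 19566 × (1 + 2.8202/100) = 19566 × 1.028202 ≈ 20118 billion.

£20,118 billion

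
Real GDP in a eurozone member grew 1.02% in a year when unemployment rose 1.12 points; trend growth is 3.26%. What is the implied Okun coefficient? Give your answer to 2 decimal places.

Growth form: g_Y = g_Y* - β × Δu, so β = (g_Y* - g_Y)/Δu.
β = (3.26 - 1.02)/1.12 = 2.24/1.12 = 2.00.

β ≈ 2.00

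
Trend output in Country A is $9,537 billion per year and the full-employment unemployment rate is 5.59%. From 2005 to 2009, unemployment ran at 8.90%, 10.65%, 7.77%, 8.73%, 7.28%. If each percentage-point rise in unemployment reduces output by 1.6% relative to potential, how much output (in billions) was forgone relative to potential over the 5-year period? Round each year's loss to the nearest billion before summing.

$2,347 billion

Year 2005: gap = -1.6 × (8.9 - 5.59) = -5.296%, loss ≈ 9537 × 5.296/100 ≈ 505.
Year 2006: gap = -1.6 × (10.65 - 5.59) = -8.096%, loss ≈ 9537 × 8.096/100 ≈ 772.
Year 2007: gap = -1.6 × (7.77 - 5.59) = -3.488%, loss ≈ 9537 × 3.488/100 ≈ 333.
Year 2008: gap = -1.6 × (8.73 - 5.59) = -5.024%, loss ≈ 9537 × 5.024/100 ≈ 479.
Year 2009: gap = -1.6 × (7.28 - 5.59) = -2.704%, loss ≈ 9537 × 2.704/100 ≈ 258.
Total lost output = 505 + 772 + 333 + 479 + 258 = 2347 billion.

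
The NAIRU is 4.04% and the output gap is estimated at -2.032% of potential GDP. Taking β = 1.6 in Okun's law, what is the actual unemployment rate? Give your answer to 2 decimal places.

5.31%

From Okun's law, u - u* = -(output gap)/β = -(-2.032)/1.6 = 1.27 points.
So u = 4.04 + 1.27 = 5.31%.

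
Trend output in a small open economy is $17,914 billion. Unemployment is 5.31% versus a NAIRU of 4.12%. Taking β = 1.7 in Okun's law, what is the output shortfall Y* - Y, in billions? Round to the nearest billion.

Output gap = -1.7 × (5.31 - 4.12) = -1.7 × 1.19 = -2.023%.
Actual GDP ≈ 17914 × 0.97977 ≈ 17552 billion, so the shortfall is 17914 - 17552 = 362 billion.

$362 billion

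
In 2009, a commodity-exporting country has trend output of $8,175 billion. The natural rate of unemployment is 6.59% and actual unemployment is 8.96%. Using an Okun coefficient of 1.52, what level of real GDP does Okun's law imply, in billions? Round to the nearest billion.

Unemployment gap = 8.96 - 6.59 = 2.37 points, so the output gap is -1.52 × 2.37 = -3.6024%.
Actual GDP = 8175 × (1 - 3.6024/100) = 8175 × 0.963976 ≈ 7881 billion.

$7,881 billion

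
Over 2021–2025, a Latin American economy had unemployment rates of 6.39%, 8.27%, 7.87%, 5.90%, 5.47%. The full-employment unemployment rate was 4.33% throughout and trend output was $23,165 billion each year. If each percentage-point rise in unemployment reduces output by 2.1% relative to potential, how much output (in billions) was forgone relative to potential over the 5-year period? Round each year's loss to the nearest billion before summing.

$5,960 billion

Year 2021: gap = -2.1 × (6.39 - 4.33) = -4.326%, loss ≈ 23165 × 4.326/100 ≈ 1002.
Year 2022: gap = -2.1 × (8.27 - 4.33) = -8.274%, loss ≈ 23165 × 8.274/100 ≈ 1917.
Year 2023: gap = -2.1 × (7.87 - 4.33) = -7.434%, loss ≈ 23165 × 7.434/100 ≈ 1722.
Year 2024: gap = -2.1 × (5.9 - 4.33) = -3.297%, loss ≈ 23165 × 3.297/100 ≈ 764.
Year 2025: gap = -2.1 × (5.47 - 4.33) = -2.394%, loss ≈ 23165 × 2.394/100 ≈ 555.
Total lost output = 1002 + 1917 + 1722 + 764 + 555 = 5960 billion.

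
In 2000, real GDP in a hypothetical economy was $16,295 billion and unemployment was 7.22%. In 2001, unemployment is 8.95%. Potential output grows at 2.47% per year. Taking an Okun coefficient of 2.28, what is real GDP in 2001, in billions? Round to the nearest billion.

Δu = 8.95 - 7.22 = 1.73 points.
Okun's law (growth form): g_Y = g_Y* - β × Δu = 2.47 - 2.28 × (1.73) = 2.47 - 3.9444 = -1.4744%.
Real GDP in the next year = 16295 × (1 - 1.4744/100) = 16295 × 0.985256 ≈ 16055 billion.

$16,055 billion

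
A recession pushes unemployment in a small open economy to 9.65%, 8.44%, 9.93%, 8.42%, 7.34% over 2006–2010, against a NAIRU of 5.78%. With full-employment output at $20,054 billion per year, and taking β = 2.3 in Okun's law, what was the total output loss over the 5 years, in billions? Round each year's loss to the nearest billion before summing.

Year 2006: gap = -2.3 × (9.65 - 5.78) = -8.901%, loss ≈ 20054 × 8.901/100 ≈ 1785.
Year 2007: gap = -2.3 × (8.44 - 5.78) = -6.118%, loss ≈ 20054 × 6.118/100 ≈ 1227.
Year 2008: gap = -2.3 × (9.93 - 5.78) = -9.545%, loss ≈ 20054 × 9.545/100 ≈ 1914.
Year 2009: gap = -2.3 × (8.42 - 5.78) = -6.072%, loss ≈ 20054 × 6.072/100 ≈ 1218.
Year 2010: gap = -2.3 × (7.34 - 5.78) = -3.588%, loss ≈ 20054 × 3.588/100 ≈ 720.
Total lost output = 1785 + 1227 + 1914 + 1218 + 720 = 6864 billion.

$6,864 billion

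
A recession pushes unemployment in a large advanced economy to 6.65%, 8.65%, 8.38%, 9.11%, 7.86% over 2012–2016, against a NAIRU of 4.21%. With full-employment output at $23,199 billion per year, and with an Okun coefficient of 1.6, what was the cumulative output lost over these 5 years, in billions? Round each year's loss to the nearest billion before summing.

$7,276 billion

Year 2012: gap = -1.6 × (6.65 - 4.21) = -3.904%, loss ≈ 23199 × 3.904/100 ≈ 906.
Year 2013: gap = -1.6 × (8.65 - 4.21) = -7.104%, loss ≈ 23199 × 7.104/100 ≈ 1648.
Year 2014: gap = -1.6 × (8.38 - 4.21) = -6.672%, loss ≈ 23199 × 6.672/100 ≈ 1548.
Year 2015: gap = -1.6 × (9.11 - 4.21) = -7.84%, loss ≈ 23199 × 7.84/100 ≈ 1819.
Year 2016: gap = -1.6 × (7.86 - 4.21) = -5.84%, loss ≈ 23199 × 5.84/100 ≈ 1355.
Total lost output = 906 + 1648 + 1548 + 1819 + 1355 = 7276 billion.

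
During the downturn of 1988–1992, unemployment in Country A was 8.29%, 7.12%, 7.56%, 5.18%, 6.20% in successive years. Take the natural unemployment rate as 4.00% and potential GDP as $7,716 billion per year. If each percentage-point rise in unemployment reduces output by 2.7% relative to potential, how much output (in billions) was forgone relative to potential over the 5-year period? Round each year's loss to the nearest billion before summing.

Year 1988: gap = -2.7 × (8.29 - 4) = -11.583%, loss ≈ 7716 × 11.583/100 ≈ 894.
Year 1989: gap = -2.7 × (7.12 - 4) = -8.424%, loss ≈ 7716 × 8.424/100 ≈ 650.
Year 1990: gap = -2.7 × (7.56 - 4) = -9.612%, loss ≈ 7716 × 9.612/100 ≈ 742.
Year 1991: gap = -2.7 × (5.18 - 4) = -3.186%, loss ≈ 7716 × 3.186/100 ≈ 246.
Year 1992: gap = -2.7 × (6.2 - 4) = -5.94%, loss ≈ 7716 × 5.94/100 ≈ 458.
Total lost output = 894 + 650 + 742 + 246 + 458 = 2990 billion.

$2,990 billion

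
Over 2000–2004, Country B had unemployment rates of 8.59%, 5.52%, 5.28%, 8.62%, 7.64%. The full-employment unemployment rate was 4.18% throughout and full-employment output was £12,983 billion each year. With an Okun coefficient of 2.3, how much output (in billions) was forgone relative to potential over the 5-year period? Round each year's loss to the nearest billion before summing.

£4,404 billion

Year 2000: gap = -2.3 × (8.59 - 4.18) = -10.143%, loss ≈ 12983 × 10.143/100 ≈ 1317.
Year 2001: gap = -2.3 × (5.52 - 4.18) = -3.082%, loss ≈ 12983 × 3.082/100 ≈ 400.
Year 2002: gap = -2.3 × (5.28 - 4.18) = -2.53%, loss ≈ 12983 × 2.53/100 ≈ 328.
Year 2003: gap = -2.3 × (8.62 - 4.18) = -10.212%, loss ≈ 12983 × 10.212/100 ≈ 1326.
Year 2004: gap = -2.3 × (7.64 - 4.18) = -7.958%, loss ≈ 12983 × 7.958/100 ≈ 1033.
Total lost output = 1317 + 400 + 328 + 1326 + 1033 = 4404 billion.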